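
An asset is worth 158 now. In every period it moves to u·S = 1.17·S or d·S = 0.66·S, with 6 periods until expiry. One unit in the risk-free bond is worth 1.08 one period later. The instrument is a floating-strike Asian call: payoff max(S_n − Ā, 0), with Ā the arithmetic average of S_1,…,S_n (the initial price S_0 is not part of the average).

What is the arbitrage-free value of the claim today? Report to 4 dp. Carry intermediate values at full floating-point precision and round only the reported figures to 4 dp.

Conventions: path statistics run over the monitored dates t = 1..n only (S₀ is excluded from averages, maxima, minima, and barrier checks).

Under the martingale measure an up-move has probability p* = 0.8235; value the claim as the probability-weighted average of per-path payoffs, discounted 6 periods at R = 1.08.
Enumerate all 2^6 = 64 price paths (U = up ×1.17, D = down ×0.66); each path with k up-moves has probability p*^k·(1−p*)^(6−k).
DDDDDD: Ā=46.8926, payoff=0.0000, prob=0.000030
UDDDDD: Ā=83.1277, payoff=0.0000, prob=0.000141
DUDDDD: Ā=69.6977, payoff=0.0000, prob=0.000141
UUDDDD: Ā=123.5551, payoff=0.0000, prob=0.000658
DDUDDD: Ā=60.8339, payoff=0.0000, prob=0.000141
UDUDDD: Ā=107.8420, payoff=0.0000, prob=0.000658
DUUDDD: Ā=94.4120, payoff=0.0000, prob=0.000658
UUUDDD: Ā=167.3667, payoff=0.0000, prob=0.003069
DDDUDD: Ā=54.9838, payoff=0.0000, prob=0.000141
UDDUDD: Ā=97.4713, payoff=0.0000, prob=0.000658
DUDUDD: Ā=84.0413, payoff=0.0000, prob=0.000658
UUDUDD: Ā=148.9824, payoff=0.0000, prob=0.003069
DDUUDD: Ā=75.1775, payoff=0.0000, prob=0.000658
UDUUDD: Ā=133.2693, payoff=0.0000, prob=0.003069
DUUUDD: Ā=119.8393, payoff=0.0000, prob=0.003069
UUUUDD: Ā=212.4424, payoff=0.0000, prob=0.014324
DDDDUD: Ā=51.1228, payoff=0.0000, prob=0.000141
UDDDUD: Ā=90.6267, payoff=0.0000, prob=0.000658
DUDDUD: Ā=77.1967, payoff=0.0000, prob=0.000658
UUDDUD: Ā=136.8487, payoff=0.0000, prob=0.003069
DDUDUD: Ā=68.3329, payoff=0.0000, prob=0.000658
UDUDUD: Ā=121.1356, payoff=0.0000, prob=0.003069
DUUDUD: Ā=107.7056, payoff=0.0000, prob=0.003069
UUUDUD: Ā=190.9327, payoff=0.0000, prob=0.014324
DDDUUD: Ā=62.4828, payoff=0.0000, prob=0.000658
UDDUUD: Ā=110.7650, payoff=0.0000, prob=0.003069
DUDUUD: Ā=97.3350, payoff=0.0000, prob=0.003069
UUDUUD: Ā=172.5484, payoff=0.0000, prob=0.014324
DDUUUD: Ā=88.4712, payoff=0.0000, prob=0.003069
UDUUUD: Ā=156.8353, payoff=0.0000, prob=0.014324
DUUUUD: Ā=143.4053, payoff=0.0000, prob=0.014324
UUUUUD: Ā=254.2184, payoff=0.0000, prob=0.066845
DDDDDU: Ā=48.5745, payoff=0.0000, prob=0.000141
UDDDDU: Ā=86.1093, payoff=0.0000, prob=0.000658
DUDDDU: Ā=72.6793, payoff=0.0000, prob=0.000658
UUDDDU: Ā=128.8405, payoff=0.0000, prob=0.003069
DDUDDU: Ā=63.8155, payoff=0.0000, prob=0.000658
UDUDDU: Ā=113.1274, payoff=0.0000, prob=0.003069
DUUDDU: Ā=99.6974, payoff=0.0000, prob=0.003069
UUUDDU: Ā=176.7363, payoff=0.0000, prob=0.014324
DDDUDU: Ā=57.9654, payoff=0.0000, prob=0.000658
UDDUDU: Ā=102.7568, payoff=0.0000, prob=0.003069
DUDUDU: Ā=89.3268, payoff=0.0000, prob=0.003069
UUDUDU: Ā=158.3520, payoff=0.0000, prob=0.014324
DDUUDU: Ā=80.4630, payoff=0.0000, prob=0.003069
UDUUDU: Ā=142.6389, payoff=0.0000, prob=0.014324
DUUUDU: Ā=129.2089, payoff=0.0000, prob=0.014324
UUUUDU: Ā=229.0521, payoff=0.0000, prob=0.066845
DDDDUU: Ā=54.1043, payoff=0.0000, prob=0.000658
UDDDUU: Ā=95.9121, payoff=0.0000, prob=0.003069
DUDDUU: Ā=82.4821, payoff=0.0000, prob=0.003069
UUDDUU: Ā=146.2183, payoff=0.0000, prob=0.014324
DDUDUU: Ā=73.6183, payoff=0.0000, prob=0.003069
UDUDUU: Ā=130.5052, payoff=0.0000, prob=0.014324
DUUDUU: Ā=117.0752, payoff=11.8947, prob=0.014324
UUUDUU: Ā=207.5424, payoff=21.0860, prob=0.066845
DDDUUU: Ā=67.7682, payoff=4.9840, prob=0.003069
UDDUUU: Ā=120.1346, payoff=8.8353, prob=0.014324
DUDUUU: Ā=106.7046, payoff=22.2653, prob=0.014324
UUDUUU: Ā=189.1581, payoff=39.4704, prob=0.066845
DDUUUU: Ā=97.8408, payoff=31.1291, prob=0.014324
UDUUUU: Ā=173.4450, payoff=55.1835, prob=0.066845
DUUUUU: Ā=160.0150, payoff=68.6135, prob=0.066845
UUUUUU: Ā=283.6630, payoff=121.6329, prob=0.311943
Price = Σ prob·payoff / R^6 = 51.342615 / 1.586874 = 32.3546

price = 32.3546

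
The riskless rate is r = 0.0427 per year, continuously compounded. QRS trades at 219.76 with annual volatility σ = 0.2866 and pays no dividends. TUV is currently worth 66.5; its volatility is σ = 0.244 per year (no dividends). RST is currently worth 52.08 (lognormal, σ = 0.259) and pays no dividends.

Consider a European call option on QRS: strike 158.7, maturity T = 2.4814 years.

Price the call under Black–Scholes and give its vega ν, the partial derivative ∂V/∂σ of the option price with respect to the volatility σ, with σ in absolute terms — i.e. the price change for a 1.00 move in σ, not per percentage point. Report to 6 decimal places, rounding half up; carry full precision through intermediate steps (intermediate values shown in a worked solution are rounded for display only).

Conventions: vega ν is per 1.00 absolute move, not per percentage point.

price = 84.143585
ν = 68.723385

σ√T = 0.2866·√2.4814 = 0.451466
d₁ = (ln(S/K) + (r+σ²/2)T) / (σ√T) = (ln(219.76/158.7) + (0.0427+0.2866²/2)·2.4814) / 0.451466 = (0.325520 + 0.207866) / 0.451466 = 1.181456
d₂ = d₁ − σ√T = 1.181456 − 0.451466 = 0.729991
e^{−rT} = 0.899464
N(d₁) = 0.881289,  N(d₂) = 0.767302
Call price V = S·N(d₁) − K·e^{−rT}·N(d₂) = 193.672123 − 109.528538 = 84.143585
φ(d₁) = (1/√(2π))·e^{−d₁²/2} = 0.198521
ν = S·φ(d₁)·√T = 68.723385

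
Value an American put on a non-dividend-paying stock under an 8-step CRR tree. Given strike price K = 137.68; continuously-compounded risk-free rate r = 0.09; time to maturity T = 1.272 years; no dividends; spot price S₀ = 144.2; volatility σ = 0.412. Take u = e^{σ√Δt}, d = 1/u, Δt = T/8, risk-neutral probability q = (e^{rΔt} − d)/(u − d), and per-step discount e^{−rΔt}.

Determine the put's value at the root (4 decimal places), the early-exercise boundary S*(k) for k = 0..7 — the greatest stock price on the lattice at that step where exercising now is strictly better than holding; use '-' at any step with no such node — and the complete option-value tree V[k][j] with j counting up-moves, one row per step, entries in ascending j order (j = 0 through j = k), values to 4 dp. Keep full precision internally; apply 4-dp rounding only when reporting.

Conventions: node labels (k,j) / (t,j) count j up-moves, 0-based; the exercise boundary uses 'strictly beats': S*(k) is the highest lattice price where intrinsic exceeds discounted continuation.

params: Δt=0.15900 u=1.17855 d=0.84850 q=0.50269 e^(-rΔt)=0.98579
t_8 payoffs: 98.9379 83.8680 62.9363 33.8627 0.0000 0.0000 0.0000 0.0000 0.0000
t_7: node(7,0) S=45.6595 payoff=92.0205 vs cont=90.0643 → 92.0205 [stop]  node(7,1) S=63.4201 payoff=74.2599 vs cont=72.3038 → 74.2599 [stop]  node(7,2) S=88.0891 payoff=49.5909 vs cont=47.6347 → 49.5909 [stop]  node(7,3) S=122.3538 payoff=15.3262 vs cont=16.6010 → 16.6010 [wait]  node(7,4) S=169.9468 payoff=0.0000 vs cont=0.0000 → 0.0000 [wait]  node(7,5) S=236.0524 payoff=0.0000 vs cont=0.0000 → 0.0000 [wait]  node(7,6) S=327.8716 payoff=0.0000 vs cont=0.0000 → 0.0000 [wait]  node(7,7) S=455.4066 payoff=0.0000 vs cont=0.0000 → 0.0000 [wait]  ⇒ S*(7)=88.0891
t_6: node(6,0) S=53.8120 payoff=83.8680 vs cont=81.9119 → 83.8680 [stop]  node(6,1) S=74.7437 payoff=62.9363 vs cont=60.9802 → 62.9363 [stop]  node(6,2) S=103.8173 payoff=33.8627 vs cont=32.5382 → 33.8627 [stop]  node(6,3) S=144.2000 payoff=0.0000 vs cont=8.1385 → 8.1385 [wait]  node(6,4) S=200.2907 payoff=0.0000 vs cont=0.0000 → 0.0000 [wait]  node(6,5) S=278.1994 payoff=0.0000 vs cont=0.0000 → 0.0000 [wait]  node(6,6) S=386.4129 payoff=0.0000 vs cont=0.0000 → 0.0000 [wait]  ⇒ S*(6)=103.8173
t_5: node(5,0) S=63.4201 payoff=74.2599 vs cont=72.3038 → 74.2599 [stop]  node(5,1) S=88.0891 payoff=49.5909 vs cont=47.6347 → 49.5909 [stop]  node(5,2) S=122.3538 payoff=15.3262 vs cont=20.6340 → 20.6340 [wait]  node(5,3) S=169.9468 payoff=0.0000 vs cont=3.9899 → 3.9899 [wait]  node(5,4) S=236.0524 payoff=0.0000 vs cont=0.0000 → 0.0000 [wait]  node(5,5) S=327.8716 payoff=0.0000 vs cont=0.0000 → 0.0000 [wait]  ⇒ S*(5)=88.0891
t_4: node(4,0) S=74.7437 payoff=62.9363 vs cont=60.9802 → 62.9363 [stop]  node(4,1) S=103.8173 payoff=33.8627 vs cont=34.5368 → 34.5368 [wait]  node(4,2) S=144.2000 payoff=0.0000 vs cont=12.0929 → 12.0929 [wait]  node(4,3) S=200.2907 payoff=0.0000 vs cont=1.9560 → 1.9560 [wait]  node(4,4) S=278.1994 payoff=0.0000 vs cont=0.0000 → 0.0000 [wait]  ⇒ S*(4)=74.7437
t_3: node(3,0) S=88.0891 payoff=49.5909 vs cont=47.9688 → 49.5909 [stop]  node(3,1) S=122.3538 payoff=15.3262 vs cont=22.9241 → 22.9241 [wait]  node(3,2) S=169.9468 payoff=0.0000 vs cont=6.8978 → 6.8978 [wait]  node(3,3) S=236.0524 payoff=0.0000 vs cont=0.9589 → 0.9589 [wait]  ⇒ S*(3)=88.0891
t_2: node(2,0) S=103.8173 payoff=33.8627 vs cont=35.6716 → 35.6716 [wait]  node(2,1) S=144.2000 payoff=0.0000 vs cont=14.6565 → 14.6565 [wait]  node(2,2) S=200.2907 payoff=0.0000 vs cont=3.8568 → 3.8568 [wait]  ⇒ S*(2)=-
t_1: node(1,0) S=122.3538 payoff=15.3262 vs cont=24.7508 → 24.7508 [wait]  node(1,1) S=169.9468 payoff=0.0000 vs cont=9.0965 → 9.0965 [wait]  ⇒ S*(1)=-
t_0: node(0,0) S=144.2000 payoff=0.0000 vs cont=16.6417 → 16.6417 [wait]  ⇒ S*(0)=-

price = 16.6417
boundary = - - - 88.0891 74.7437 88.0891 103.8173 88.0891
tree:
16.6417
24.7508 9.0965
35.6716 14.6565 3.8568
49.5909 22.9241 6.8978 0.9589
62.9363 34.5368 12.0929 1.9560 0.0000
74.2599 49.5909 20.6340 3.9899 0.0000 0.0000
83.8680 62.9363 33.8627 8.1385 0.0000 0.0000 0.0000
92.0205 74.2599 49.5909 16.6010 0.0000 0.0000 0.0000 0.0000
98.9379 83.8680 62.9363 33.8627 0.0000 0.0000 0.0000 0.0000 0.0000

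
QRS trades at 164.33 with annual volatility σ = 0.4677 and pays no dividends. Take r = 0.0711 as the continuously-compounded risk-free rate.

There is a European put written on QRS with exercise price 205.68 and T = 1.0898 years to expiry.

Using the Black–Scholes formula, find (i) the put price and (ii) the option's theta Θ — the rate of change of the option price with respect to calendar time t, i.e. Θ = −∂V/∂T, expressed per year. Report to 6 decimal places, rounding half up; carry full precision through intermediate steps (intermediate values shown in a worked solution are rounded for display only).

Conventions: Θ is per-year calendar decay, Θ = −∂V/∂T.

σ√T = 0.4677·√1.0898 = 0.488248
d₁ = (ln(S/K) + (r+σ²/2)T) / (σ√T) = (ln(164.33/205.68) + (0.0711+0.4677²/2)·1.0898) / 0.488248 = (-0.224445 + 0.196678) / 0.488248 = -0.056871
d₂ = d₁ − σ√T = -0.056871 − 0.488248 = -0.545119
e^{−rT} = 0.925441
N(−d₁) = 0.522676,  N(−d₂) = 0.707164
Put price V = K·e^{−rT}·N(−d₂) − S·N(−d₁) = 134.604964 − 85.891323 = 48.713641
φ(d₁) = (1/√(2π))·e^{−d₁²/2} = 0.398298
Θ = −S·φ(d₁)·σ/(2√T) + r·K·e^{−rT}·N(−d₂) = −14.661844 + 9.570413 = -5.091431

price = 48.713641
Θ = -5.091431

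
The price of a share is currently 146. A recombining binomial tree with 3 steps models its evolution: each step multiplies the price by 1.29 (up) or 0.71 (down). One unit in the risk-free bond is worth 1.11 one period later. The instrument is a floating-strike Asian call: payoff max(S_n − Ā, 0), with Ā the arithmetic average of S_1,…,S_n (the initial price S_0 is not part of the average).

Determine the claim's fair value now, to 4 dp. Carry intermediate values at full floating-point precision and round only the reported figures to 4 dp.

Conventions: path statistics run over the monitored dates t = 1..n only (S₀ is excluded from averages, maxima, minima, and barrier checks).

price = 20.5340

Risk-neutral up-probability p* = (R−d)/(u−d) = (1.11−0.71)/(1.29−0.71) = 0.6897; the claim prices as the p*-weighted sum of path payoffs discounted by R^3.
Enumerate all 2^3 = 8 price paths (U = up ×1.29, D = down ×0.71); each path with k up-moves has probability p*^k·(1−p*)^(3−k).
DDD: Ā=76.5045, payoff=0.0000, prob=0.029891
UDD: Ā=139.0012, payoff=0.0000, prob=0.066423
DUD: Ā=110.7745, payoff=0.0000, prob=0.066423
UUD: Ā=201.2664, payoff=0.0000, prob=0.147608
DDU: Ā=90.7336, payoff=4.2086, prob=0.066423
UDU: Ā=164.8540, payoff=7.6466, prob=0.147608
DUU: Ā=136.6273, payoff=35.8733, prob=0.147608
UUU: Ā=248.2384, payoff=65.1782, prob=0.328017
Price = Σ prob·payoff / R^3 = 28.082949 / 1.367631 = 20.5340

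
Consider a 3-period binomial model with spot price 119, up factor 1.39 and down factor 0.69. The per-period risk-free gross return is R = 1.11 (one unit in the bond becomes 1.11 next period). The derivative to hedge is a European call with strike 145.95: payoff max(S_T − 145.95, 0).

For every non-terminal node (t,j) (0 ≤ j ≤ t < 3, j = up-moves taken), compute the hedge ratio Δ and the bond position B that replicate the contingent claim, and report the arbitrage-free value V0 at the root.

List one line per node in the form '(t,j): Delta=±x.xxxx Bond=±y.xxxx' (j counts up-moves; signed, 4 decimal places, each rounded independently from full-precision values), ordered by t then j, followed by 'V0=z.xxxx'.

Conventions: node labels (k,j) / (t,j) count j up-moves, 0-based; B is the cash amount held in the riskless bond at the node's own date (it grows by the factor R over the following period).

Arbitrage-free pricing uses the up-move probability p* = (R−d)/(u−d) = 0.6000, discounting each step at R = 1.11.
Payoffs at expiry: V(3,0)=0.0000, V(3,1)=0.0000, V(3,2)=12.6947, V(3,3)=173.6387
(2,0): S=56.6559. Δ = (V_up−V_dn)/(S_up−S_dn) = (0.0000−0.0000)/(78.7517−39.0926) = 0.0000. V = [p*·0.0000 + (1−p*)·0.0000]/1.11 = 0.0000. B = V − Δ·S = 0.0000.
(2,1): S=114.1329. Δ = (V_up−V_dn)/(S_up−S_dn) = (12.6947−0.0000)/(158.6447−78.7517) = 0.1589. V = [p*·12.6947 + (1−p*)·0.0000]/1.11 = 6.8620. B = V − Δ·S = -11.2733.
(2,2): S=229.9199. Δ = (V_up−V_dn)/(S_up−S_dn) = (173.6387−12.6947)/(319.5887−158.6447) = 1.0000. V = [p*·173.6387 + (1−p*)·12.6947]/1.11 = 98.4334. B = V − Δ·S = -131.4865.
(1,0): S=82.1100. Δ = (V_up−V_dn)/(S_up−S_dn) = (6.8620−0.0000)/(114.1329−56.6559) = 0.1194. V = [p*·6.8620 + (1−p*)·0.0000]/1.11 = 3.7092. B = V − Δ·S = -6.0937.
(1,1): S=165.4100. Δ = (V_up−V_dn)/(S_up−S_dn) = (98.4334−6.8620)/(229.9199−114.1329) = 0.7909. V = [p*·98.4334 + (1−p*)·6.8620]/1.11 = 55.6800. B = V − Δ·S = -75.1362.
(0,0): S=119.0000. Δ = (V_up−V_dn)/(S_up−S_dn) = (55.6800−3.7092)/(165.4100−82.1100) = 0.6239. V = [p*·55.6800 + (1−p*)·3.7092]/1.11 = 31.4340. B = V − Δ·S = -42.8101.
Verification: the root portfolio costs Δ(0,0)·S0 + B(0,0) = 31.4340, matching V0.

(0,0): Delta=0.6239 Bond=-42.8101
(1,0): Delta=0.1194 Bond=-6.0937
(1,1): Delta=0.7909 Bond=-75.1362
(2,0): Delta=0.0000 Bond=0.0000
(2,1): Delta=0.1589 Bond=-11.2733
(2,2): Delta=1.0000 Bond=-131.4865
V0=31.4340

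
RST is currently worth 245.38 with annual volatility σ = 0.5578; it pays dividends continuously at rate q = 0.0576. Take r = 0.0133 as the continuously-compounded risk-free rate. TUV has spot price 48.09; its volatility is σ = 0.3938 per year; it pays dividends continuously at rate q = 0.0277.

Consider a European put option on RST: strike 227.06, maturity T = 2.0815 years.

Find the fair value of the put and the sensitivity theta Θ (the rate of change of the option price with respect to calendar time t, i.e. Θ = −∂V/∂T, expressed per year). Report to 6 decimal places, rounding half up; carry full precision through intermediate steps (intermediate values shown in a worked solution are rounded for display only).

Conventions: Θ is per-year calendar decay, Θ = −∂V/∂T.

price = 70.152205
Θ = -18.037029

σ√T = 0.5578·√2.0815 = 0.804761
d₁ = (ln(S/K) + (r−q+σ²/2)T) / (σ√T) = (ln(245.38/227.06) + (0.0133−0.0576+0.5578²/2)·2.0815) / 0.804761 = (0.077594 + 0.231609) / 0.804761 = 0.384217
d₂ = d₁ − σ√T = 0.384217 − 0.804761 = -0.420543
e^{−rT} = 0.972696
e^{−qT} = 0.887014
N(−d₁) = 0.350409,  N(−d₂) = 0.662956
Put price V = K·e^{−rT}·N(−d₂) − S·e^{−qT}·N(−d₁) = 146.420577 − 76.268372 = 70.152205
φ(d₁) = (1/√(2π))·e^{−d₁²/2} = 0.370556
Θ = −S·e^{−qT}·φ(d₁)·σ/(2√T) − q·S·e^{−qT}·N(−d₁) + r·K·e^{−rT}·N(−d₂) = −15.591364 − 4.393058 + 1.947394 = -18.037029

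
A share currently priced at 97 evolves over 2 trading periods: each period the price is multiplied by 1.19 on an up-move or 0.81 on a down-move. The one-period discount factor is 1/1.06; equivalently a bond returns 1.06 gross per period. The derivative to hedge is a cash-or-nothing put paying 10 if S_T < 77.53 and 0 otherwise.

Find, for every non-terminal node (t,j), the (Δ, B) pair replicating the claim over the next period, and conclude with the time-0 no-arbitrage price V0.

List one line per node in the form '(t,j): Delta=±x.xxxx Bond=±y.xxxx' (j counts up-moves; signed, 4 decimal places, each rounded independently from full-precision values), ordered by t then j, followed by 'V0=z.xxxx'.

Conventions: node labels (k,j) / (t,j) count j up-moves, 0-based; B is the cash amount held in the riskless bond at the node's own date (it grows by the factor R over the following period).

(0,0): Delta=-0.0876 Bond=9.5348
(1,0): Delta=-0.3349 Bond=29.5432
(1,1): Delta=0.0000 Bond=0.0000
V0=1.0416

Arbitrage-free pricing uses the up-move probability p* = (R−d)/(u−d) = 0.6579, discounting each step at R = 1.06.
Terminal payoffs: V(2,0)=10.0000, V(2,1)=0.0000, V(2,2)=0.0000
(1,0): S=78.5700. Δ = (V_up−V_dn)/(S_up−S_dn) = (0.0000−10.0000)/(93.4983−63.6417) = -0.3349. V = [p*·0.0000 + (1−p*)·10.0000]/1.06 = 3.2274. B = V − Δ·S = 29.5432.
(1,1): S=115.4300. Δ = (V_up−V_dn)/(S_up−S_dn) = (0.0000−0.0000)/(137.3617−93.4983) = 0.0000. V = [p*·0.0000 + (1−p*)·0.0000]/1.06 = 0.0000. B = V − Δ·S = 0.0000.
(0,0): S=97.0000. Δ = (V_up−V_dn)/(S_up−S_dn) = (0.0000−3.2274)/(115.4300−78.5700) = -0.0876. V = [p*·0.0000 + (1−p*)·3.2274]/1.06 = 1.0416. B = V − Δ·S = 9.5348.
Sanity check at the root: Δ(0,0)·S0 + B(0,0) reproduces V0 = 1.0416.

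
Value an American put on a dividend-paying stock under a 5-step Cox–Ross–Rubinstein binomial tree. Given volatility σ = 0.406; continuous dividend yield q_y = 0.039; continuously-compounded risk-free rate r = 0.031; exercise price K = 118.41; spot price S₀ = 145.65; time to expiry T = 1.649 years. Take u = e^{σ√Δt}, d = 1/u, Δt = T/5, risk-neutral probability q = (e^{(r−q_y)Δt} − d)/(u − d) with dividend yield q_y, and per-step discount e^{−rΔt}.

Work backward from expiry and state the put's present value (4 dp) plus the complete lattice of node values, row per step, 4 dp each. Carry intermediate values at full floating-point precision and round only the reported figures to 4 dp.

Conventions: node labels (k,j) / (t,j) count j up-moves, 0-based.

Δt=0.32980  u=1.26258  d=0.79203  q=0.43637  discount=0.98983
step 5 (expiry): payoffs max(K−S,0) = 73.0145 46.0444 3.0511 0.0000 0.0000 0.0000
k=4: (k=4,j=0): S=57.3156, K−S=61.0944, hold=60.6225 ⇒ V=61.0944 exercise | (k=4,j=1): S=91.3675, K−S=27.0425, hold=27.0058 ⇒ V=27.0425 exercise | (k=4,j=2): S=145.6500, K−S=0.0000, hold=1.7022 ⇒ V=1.7022 continue | (k=4,j=3): S=232.1825, K−S=0.0000, hold=0.0000 ⇒ V=0.0000 continue | (k=4,j=4): S=370.1250, K−S=0.0000, hold=0.0000 ⇒ V=0.0000 continue
k=3: (k=3,j=0): S=72.3656, K−S=46.0444, hold=45.7648 ⇒ V=46.0444 exercise | (k=3,j=1): S=115.3589, K−S=3.0511, hold=15.8221 ⇒ V=15.8221 continue | (k=3,j=2): S=183.8950, K−S=0.0000, hold=0.9496 ⇒ V=0.9496 continue | (k=3,j=3): S=293.1493, K−S=0.0000, hold=0.0000 ⇒ V=0.0000 continue
k=2: (k=2,j=0): S=91.3675, K−S=27.0425, hold=32.5220 ⇒ V=32.5220 continue | (k=2,j=1): S=145.6500, K−S=0.0000, hold=9.2372 ⇒ V=9.2372 continue | (k=2,j=2): S=232.1825, K−S=0.0000, hold=0.5298 ⇒ V=0.5298 continue
k=1: (k=1,j=0): S=115.3589, K−S=3.0511, hold=22.1337 ⇒ V=22.1337 continue | (k=1,j=1): S=183.8950, K−S=0.0000, hold=5.3822 ⇒ V=5.3822 continue
k=0: (k=0,j=0): S=145.6500, K−S=0.0000, hold=14.6730 ⇒ V=14.6730 continue

price = 14.6730
tree:
14.6730
22.1337 5.3822
32.5220 9.2372 0.5298
46.0444 15.8221 0.9496 0.0000
61.0944 27.0425 1.7022 0.0000 0.0000
73.0145 46.0444 3.0511 0.0000 0.0000 0.0000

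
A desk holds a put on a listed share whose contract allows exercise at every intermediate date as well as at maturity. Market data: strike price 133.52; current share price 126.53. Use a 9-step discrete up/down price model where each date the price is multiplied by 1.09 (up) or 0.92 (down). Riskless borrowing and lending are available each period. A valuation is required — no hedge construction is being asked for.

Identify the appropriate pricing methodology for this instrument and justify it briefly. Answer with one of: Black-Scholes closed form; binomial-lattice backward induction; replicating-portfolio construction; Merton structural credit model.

framework: binomial-lattice backward induction

Key observation: with exercise allowed before expiry on a discrete up/down model (9 steps from spot 126.53), the strike-133.52 put's value must be rolled back through the tree testing early exercise at each node.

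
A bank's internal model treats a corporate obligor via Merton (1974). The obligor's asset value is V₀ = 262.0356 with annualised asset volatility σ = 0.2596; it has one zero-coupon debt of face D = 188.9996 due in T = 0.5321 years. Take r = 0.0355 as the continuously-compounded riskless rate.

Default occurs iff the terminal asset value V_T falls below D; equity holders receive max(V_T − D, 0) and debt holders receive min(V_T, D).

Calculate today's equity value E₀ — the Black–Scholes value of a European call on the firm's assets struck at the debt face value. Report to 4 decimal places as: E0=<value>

E0=77.1299

Apply the equity-as-call identities (strike 188.9996, horizon 0.5321 years):
d₁ = [ln(V₀/D) + (r + σ²/2)T] / (σ√T)
   = [ln(262.0356/188.9996) + (0.0355 + 0.5·0.2596²)·0.5321] / (0.2596·√0.5321)
   = [0.326735 + 0.036819] / 0.189366 = 1.919855
d₂ = d₁ − σ√T = 1.919855 − 0.189366 = 1.730489
N(d₁) = 0.972562,  N(d₂) = 0.958229,  e^(−rT) = 0.981288
E₀ = V₀·N(d₁) − D·e^(−rT)·N(d₂)
   = 262.0356·0.972562 − 188.9996·0.981288·0.958229 = 77.129906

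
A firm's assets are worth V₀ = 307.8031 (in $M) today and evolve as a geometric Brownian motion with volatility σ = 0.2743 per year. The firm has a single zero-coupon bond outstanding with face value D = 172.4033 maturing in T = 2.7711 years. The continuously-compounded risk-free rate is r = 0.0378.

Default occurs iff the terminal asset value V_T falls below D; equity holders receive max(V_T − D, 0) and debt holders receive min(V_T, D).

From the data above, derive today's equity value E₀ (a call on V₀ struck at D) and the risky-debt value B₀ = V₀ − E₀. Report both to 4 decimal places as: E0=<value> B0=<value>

E0=155.4238 B0=152.3793

Work the structural quantities from V₀ = 307.8031 against face 172.4033:
d₁ = [ln(V₀/D) + (r + σ²/2)T] / (σ√T)
   = [ln(307.8031/172.4033) + (0.0378 + 0.5·0.2743²)·2.7711] / (0.2743·√2.7711)
   = [0.579624 + 0.208997] / 0.456617 = 1.727095
d₂ = d₁ − σ√T = 1.727095 − 0.456617 = 1.270479
N(d₁) = 0.957925,  N(d₂) = 0.898043,  e^(−rT) = 0.900552
E₀ = V₀·N(d₁) − D·e^(−rT)·N(d₂)
   = 307.8031·0.957925 − 172.4033·0.900552·0.898043 = 155.423765
B₀ = V₀ − E₀ = 307.8031 − 155.423765 = 152.379335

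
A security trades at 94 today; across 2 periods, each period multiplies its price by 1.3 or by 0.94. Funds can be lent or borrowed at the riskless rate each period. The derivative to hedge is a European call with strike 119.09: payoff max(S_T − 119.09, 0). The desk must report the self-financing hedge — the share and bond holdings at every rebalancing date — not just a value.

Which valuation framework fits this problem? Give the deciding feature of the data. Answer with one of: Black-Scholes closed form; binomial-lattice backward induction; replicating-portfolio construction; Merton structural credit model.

framework: replicating-portfolio construction

Key observation: a price alone would not answer the question — the per-node share/bond construction on the spot-94, 1.3/0.94 tree is required, and only the replicating-portfolio method yields it.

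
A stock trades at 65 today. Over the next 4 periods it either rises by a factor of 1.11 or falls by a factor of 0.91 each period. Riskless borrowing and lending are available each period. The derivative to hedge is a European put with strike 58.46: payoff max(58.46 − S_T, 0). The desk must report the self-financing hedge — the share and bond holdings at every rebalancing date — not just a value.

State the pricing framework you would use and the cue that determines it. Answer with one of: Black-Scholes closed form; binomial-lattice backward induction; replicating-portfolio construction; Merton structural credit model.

framework: replicating-portfolio construction

Key observation: the task asks for the hedge itself — share and bond holdings at every node of the 4-period tree on spot 65 with factors 1.11/0.91 — which is exactly what the replicating-portfolio construction produces.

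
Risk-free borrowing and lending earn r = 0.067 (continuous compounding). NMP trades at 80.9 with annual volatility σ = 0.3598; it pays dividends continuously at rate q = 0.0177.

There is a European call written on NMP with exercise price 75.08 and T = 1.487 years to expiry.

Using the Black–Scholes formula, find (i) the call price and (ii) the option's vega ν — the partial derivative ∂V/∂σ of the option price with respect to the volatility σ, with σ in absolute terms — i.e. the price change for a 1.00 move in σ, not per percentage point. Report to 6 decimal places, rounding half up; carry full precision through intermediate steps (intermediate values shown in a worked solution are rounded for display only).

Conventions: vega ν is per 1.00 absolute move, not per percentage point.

σ√T = 0.3598·√1.487 = 0.438750
d₁ = (ln(S/K) + (r−q+σ²/2)T) / (σ√T) = (ln(80.9/75.08) + (0.067−0.0177+0.3598²/2)·1.487) / 0.438750 = (0.074660 + 0.169560) / 0.438750 = 0.556626
d₂ = d₁ − σ√T = 0.556626 − 0.438750 = 0.117876
e^{−rT} = 0.905173
e^{−qT} = 0.974023
N(d₁) = 0.711108,  N(d₂) = 0.546917
Call price V = S·e^{−qT}·N(d₁) − K·e^{−rT}·N(d₂) = 56.034275 − 37.168709 = 18.865566
φ(d₁) = (1/√(2π))·e^{−d₁²/2} = 0.341689
ν = S·e^{−qT}·φ(d₁)·√T = 32.832524

price = 18.865566
ν = 32.832524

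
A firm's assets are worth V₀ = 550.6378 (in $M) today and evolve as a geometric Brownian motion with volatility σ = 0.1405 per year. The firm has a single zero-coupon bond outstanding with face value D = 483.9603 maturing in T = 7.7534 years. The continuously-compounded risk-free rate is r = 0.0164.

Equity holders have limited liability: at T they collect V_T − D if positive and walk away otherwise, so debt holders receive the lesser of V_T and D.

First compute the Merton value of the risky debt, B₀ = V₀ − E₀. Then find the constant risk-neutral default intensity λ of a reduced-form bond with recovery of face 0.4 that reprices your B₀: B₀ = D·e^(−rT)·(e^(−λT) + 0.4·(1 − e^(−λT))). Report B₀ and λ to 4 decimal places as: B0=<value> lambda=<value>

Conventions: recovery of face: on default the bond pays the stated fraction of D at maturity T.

Apply the equity-as-call identities (strike 483.9603, horizon 7.7534 years):
d₁ = [ln(V₀/D) + (r + σ²/2)T] / (σ√T)
   = [ln(550.6378/483.9603) + (0.0164 + 0.5·0.1405²)·7.7534] / (0.1405·√7.7534)
   = [0.129074 + 0.203683] / 0.391221 = 0.850560
d₂ = d₁ − σ√T = 0.850560 − 0.391221 = 0.459339
N(d₁) = 0.802493,  N(d₂) = 0.677005,  e^(−rT) = 0.880597
E₀ = V₀·N(d₁) − D·e^(−rT)·N(d₂)
   = 550.6378·0.802493 − 483.9603·0.880597·0.677005 = 153.361468
B₀ = V₀ − E₀ = 550.6378 − 153.361468 = 397.276332
e^(−λT) = (B₀·e^(rT)/D − 0.4)/(1 − 0.4) = (397.2763·1.135594/483.9603 − 0.4)/0.6 = 0.88698879
λ = −ln(0.88698879)/7.7534 = 0.015467

B0=397.2763 lambda=0.0155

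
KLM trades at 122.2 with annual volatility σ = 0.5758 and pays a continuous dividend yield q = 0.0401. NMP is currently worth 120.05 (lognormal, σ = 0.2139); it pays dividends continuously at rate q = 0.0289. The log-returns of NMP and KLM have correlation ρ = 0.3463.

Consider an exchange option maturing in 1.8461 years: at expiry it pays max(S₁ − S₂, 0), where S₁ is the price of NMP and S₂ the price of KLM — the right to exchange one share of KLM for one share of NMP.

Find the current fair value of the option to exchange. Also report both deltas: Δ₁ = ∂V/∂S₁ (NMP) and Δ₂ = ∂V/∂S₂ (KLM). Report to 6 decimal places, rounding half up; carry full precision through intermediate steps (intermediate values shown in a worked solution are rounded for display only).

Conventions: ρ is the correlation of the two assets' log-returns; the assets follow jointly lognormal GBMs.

exchange price = 32.721319
Δ1 = 0.611218
Δ2 = -0.332695

σ_eff = √(σ₁² + σ₂² − 2ρσ₁σ₂) = √(0.2139² + 0.5758² − 2·0.3463·0.2139·0.5758) = 0.540366
d₁ = (ln(S₁/S₂) + (q₂ − q₁ + σ_eff²/2)T) / (σ_eff√T) = (ln(120.05/122.2) + (0.0401 − 0.0289 + 0.145998)·1.8461) / 0.734203 = 0.371086
d₂ = d₁ − σ_eff√T = 0.371086 − 0.734203 = -0.363117
N(d₁) = 0.644713,  N(d₂) = 0.358259
V = S₁·e^{−q₁T}·N(d₁) − S₂·e^{−q₂T}·N(d₂) = 73.376697 − 40.655378 = 32.721319
Key observation: r never enters — measured in units of KLM, the claim is a call on S₁/S₂ struck at 1, so only the dividend yields and σ_eff matter.
Δ₁ = e^{−q₁T}·N(d₁) = 0.611218;  Δ₂ = −e^{−q₂T}·N(d₂) = -0.332695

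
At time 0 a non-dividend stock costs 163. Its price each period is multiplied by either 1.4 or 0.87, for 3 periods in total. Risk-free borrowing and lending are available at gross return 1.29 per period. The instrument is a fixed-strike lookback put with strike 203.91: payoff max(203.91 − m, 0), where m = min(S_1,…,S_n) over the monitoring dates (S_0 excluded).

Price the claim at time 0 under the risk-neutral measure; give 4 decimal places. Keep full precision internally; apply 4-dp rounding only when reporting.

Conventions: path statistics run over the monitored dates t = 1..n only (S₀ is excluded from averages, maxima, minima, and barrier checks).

Under the martingale measure an up-move has probability p* = 0.7925; value the claim as the probability-weighted average of per-path payoffs, discounted 3 periods at R = 1.29.
Enumerate all 2^3 = 8 price paths (U = up ×1.4, D = down ×0.87); each path with k up-moves has probability p*^k·(1−p*)^(3−k).
DDD: m=107.3360, payoff=96.5740, prob=0.008940
UDD: m=172.7246, payoff=31.1854, prob=0.034136
DUD: m=141.8100, payoff=62.1000, prob=0.034136
UUD: m=228.2000, payoff=0.0000, prob=0.130336
DDU: m=123.3747, payoff=80.5353, prob=0.034136
UDU: m=198.5340, payoff=5.3760, prob=0.130336
DUU: m=141.8100, payoff=62.1000, prob=0.130336
UUU: m=228.2000, payoff=0.0000, prob=0.497646
Price = Σ prob·payoff / R^3 = 15.591402 / 2.146689 = 7.2630

price = 7.2630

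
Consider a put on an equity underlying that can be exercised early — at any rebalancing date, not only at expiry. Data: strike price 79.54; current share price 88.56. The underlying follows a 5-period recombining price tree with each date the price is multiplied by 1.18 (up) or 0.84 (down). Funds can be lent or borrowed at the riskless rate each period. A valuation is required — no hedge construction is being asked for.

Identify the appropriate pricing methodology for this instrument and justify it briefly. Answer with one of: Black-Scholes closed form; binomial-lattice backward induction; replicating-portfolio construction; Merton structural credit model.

Key observation: the put (strike 79.54 on spot 88.56) is American-style on a 5-step discrete price model, so the early-exercise decision at every node requires stepwise backward valuation — a closed form cannot price the exercise right.

framework: binomial-lattice backward induction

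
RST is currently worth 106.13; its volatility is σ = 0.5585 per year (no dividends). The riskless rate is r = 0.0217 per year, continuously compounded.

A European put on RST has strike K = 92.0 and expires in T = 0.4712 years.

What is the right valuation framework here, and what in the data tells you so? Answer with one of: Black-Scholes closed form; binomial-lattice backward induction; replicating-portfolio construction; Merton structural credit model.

Key observation: everything needed for the exact continuous-time valuation of the European put on RST (strike 92.0) is given, and no feature rules the closed form out.

framework: Black-Scholes closed form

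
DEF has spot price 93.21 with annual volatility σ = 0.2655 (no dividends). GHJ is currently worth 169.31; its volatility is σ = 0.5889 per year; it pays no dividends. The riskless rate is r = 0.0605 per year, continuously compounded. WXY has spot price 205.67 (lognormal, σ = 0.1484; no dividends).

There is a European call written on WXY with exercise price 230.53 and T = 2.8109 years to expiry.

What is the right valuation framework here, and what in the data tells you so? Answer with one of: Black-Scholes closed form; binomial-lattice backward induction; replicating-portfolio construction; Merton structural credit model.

Key observation: a European-exercise option on WXY struck at 230.53 — a GBM underlying with constant parameters — admits an analytic price: the data contain no early exercise, no discrete tree, no debt structure.

framework: Black-Scholes closed form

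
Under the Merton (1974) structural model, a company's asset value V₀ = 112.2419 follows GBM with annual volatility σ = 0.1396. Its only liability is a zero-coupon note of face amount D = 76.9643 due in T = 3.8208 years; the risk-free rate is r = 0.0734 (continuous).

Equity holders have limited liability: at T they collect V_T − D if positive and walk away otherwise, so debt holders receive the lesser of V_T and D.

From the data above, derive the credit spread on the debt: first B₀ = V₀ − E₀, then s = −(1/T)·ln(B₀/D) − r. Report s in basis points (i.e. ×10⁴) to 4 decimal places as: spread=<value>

With assets at 112.2419 and a single debt payment of 76.9643 at 3.8208 years:
d₁ = [ln(V₀/D) + (r + σ²/2)T] / (σ√T)
   = [ln(112.2419/76.9643) + (0.0734 + 0.5·0.1396²)·3.8208] / (0.1396·√3.8208)
   = [0.377315 + 0.317677] / 0.272874 = 2.546930
d₂ = d₁ − σ√T = 2.546930 − 0.272874 = 2.274056
N(d₁) = 0.994566,  N(d₂) = 0.988519,  e^(−rT) = 0.755446
E₀ = V₀·N(d₁) − D·e^(−rT)·N(d₂)
   = 112.2419·0.994566 − 76.9643·0.755446·0.988519 = 54.157168
B₀ = V₀ − E₀ = 112.2419 − 54.157168 = 58.084732
spread = −(1/T)·ln(B₀/D) − r = −(1/3.8208)·ln(58.084732/76.9643) − 0.0734 = 0.00025966
in basis points: 0.00025966 × 10⁴ = 2.5966 bp

spread=2.5966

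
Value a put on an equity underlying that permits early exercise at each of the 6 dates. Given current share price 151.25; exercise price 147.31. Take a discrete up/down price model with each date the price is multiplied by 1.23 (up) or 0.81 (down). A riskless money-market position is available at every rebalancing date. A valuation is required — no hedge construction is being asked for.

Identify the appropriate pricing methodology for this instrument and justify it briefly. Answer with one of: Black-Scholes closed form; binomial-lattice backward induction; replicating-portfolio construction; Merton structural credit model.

framework: binomial-lattice backward induction

Key observation: an American put (K = 147.31, S₀ = 151.25) on a 6-date tree has no closed form — the optimal stopping decision is embedded and must be resolved recursively from expiry.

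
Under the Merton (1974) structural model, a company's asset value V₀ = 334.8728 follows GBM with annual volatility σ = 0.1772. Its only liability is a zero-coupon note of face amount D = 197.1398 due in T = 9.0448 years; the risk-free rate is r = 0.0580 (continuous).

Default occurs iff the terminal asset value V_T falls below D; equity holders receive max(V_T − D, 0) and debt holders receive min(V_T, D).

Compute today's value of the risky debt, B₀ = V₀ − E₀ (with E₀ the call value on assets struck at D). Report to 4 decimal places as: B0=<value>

With assets at 334.8728 and a single debt payment of 197.1398 at 9.0448 years:
d₁ = [ln(V₀/D) + (r + σ²/2)T] / (σ√T)
   = [ln(334.8728/197.1398) + (0.0580 + 0.5·0.1772²)·9.0448] / (0.1772·√9.0448)
   = [0.529838 + 0.666601] / 0.532921 = 2.245056
d₂ = d₁ − σ√T = 2.245056 − 0.532921 = 1.712135
N(d₁) = 0.987618,  N(d₂) = 0.956564,  e^(−rT) = 0.591793
E₀ = V₀·N(d₁) − D·e^(−rT)·N(d₂)
   = 334.8728·0.987618 − 197.1398·0.591793·0.956564 = 219.127860
B₀ = V₀ − E₀ = 334.8728 − 219.127860 = 115.744940

B0=115.7449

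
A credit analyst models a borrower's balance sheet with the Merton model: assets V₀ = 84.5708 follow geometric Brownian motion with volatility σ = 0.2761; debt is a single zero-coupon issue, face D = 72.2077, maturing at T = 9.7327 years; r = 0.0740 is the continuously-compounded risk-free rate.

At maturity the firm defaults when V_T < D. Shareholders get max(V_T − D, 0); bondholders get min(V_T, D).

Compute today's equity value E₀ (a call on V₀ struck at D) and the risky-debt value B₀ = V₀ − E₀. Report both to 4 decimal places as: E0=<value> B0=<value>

Apply the equity-as-call identities (strike 72.2077, horizon 9.7327 years):
d₁ = [ln(V₀/D) + (r + σ²/2)T] / (σ√T)
   = [ln(84.5708/72.2077) + (0.0740 + 0.5·0.2761²)·9.7327] / (0.2761·√9.7327)
   = [0.158042 + 1.091188] / 0.861357 = 1.450305
d₂ = d₁ − σ√T = 1.450305 − 0.861357 = 0.588948
N(d₁) = 0.926513,  N(d₂) = 0.722052,  e^(−rT) = 0.486645
E₀ = V₀·N(d₁) − D·e^(−rT)·N(d₂)
   = 84.5708·0.926513 − 72.2077·0.486645·0.722052 = 52.983395
B₀ = V₀ − E₀ = 84.5708 − 52.983395 = 31.587405

E0=52.9834 B0=31.5874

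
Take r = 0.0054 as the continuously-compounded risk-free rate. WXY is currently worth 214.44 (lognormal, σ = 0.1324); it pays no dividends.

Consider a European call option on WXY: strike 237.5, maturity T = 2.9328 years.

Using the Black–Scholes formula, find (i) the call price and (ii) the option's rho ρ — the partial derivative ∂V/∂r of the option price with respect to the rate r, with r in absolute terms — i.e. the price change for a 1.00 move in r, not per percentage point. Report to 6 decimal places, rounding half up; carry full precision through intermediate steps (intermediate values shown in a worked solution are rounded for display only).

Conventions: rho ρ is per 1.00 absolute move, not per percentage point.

price = 12.004618
ρ = 212.986343

σ√T = 0.1324·√2.9328 = 0.226741
d₁ = (ln(S/K) + (r+σ²/2)T) / (σ√T) = (ln(214.44/237.5) + (0.0054+0.1324²/2)·2.9328) / 0.226741 = (-0.102138 + 0.041543) / 0.226741 = -0.267243
d₂ = d₁ − σ√T = -0.267243 − 0.226741 = -0.493984
e^{−rT} = 0.984288
N(d₁) = 0.394641,  N(d₂) = 0.310659
Call price V = S·N(d₁) − K·e^{−rT}·N(d₂) = 84.626803 − 72.622185 = 12.004618
ρ = K·T·e^{−rT}·N(d₂) = 212.986343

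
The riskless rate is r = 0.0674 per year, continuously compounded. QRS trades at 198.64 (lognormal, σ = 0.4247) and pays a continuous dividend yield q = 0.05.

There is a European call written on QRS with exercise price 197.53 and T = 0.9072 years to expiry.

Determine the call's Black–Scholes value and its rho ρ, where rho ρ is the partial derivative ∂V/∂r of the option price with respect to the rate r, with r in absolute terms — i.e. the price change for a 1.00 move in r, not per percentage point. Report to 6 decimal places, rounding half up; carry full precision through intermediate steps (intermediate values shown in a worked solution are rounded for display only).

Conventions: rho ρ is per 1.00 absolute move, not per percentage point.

price = 32.155064
ρ = 74.276509

σ√T = 0.4247·√0.9072 = 0.404514
d₁ = (ln(S/K) + (r−q+σ²/2)T) / (σ√T) = (ln(198.64/197.53) + (0.0674−0.05+0.4247²/2)·0.9072) / 0.404514 = (0.005604 + 0.097601) / 0.404514 = 0.255133
d₂ = d₁ − σ√T = 0.255133 − 0.404514 = -0.149381
e^{−rT} = 0.940687
e^{−qT} = 0.955653
N(d₁) = 0.600690,  N(d₂) = 0.440626
Call price V = S·e^{−qT}·N(d₁) − K·e^{−rT}·N(d₂) = 114.029522 − 81.874459 = 32.155064
ρ = K·T·e^{−rT}·N(d₂) = 74.276509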